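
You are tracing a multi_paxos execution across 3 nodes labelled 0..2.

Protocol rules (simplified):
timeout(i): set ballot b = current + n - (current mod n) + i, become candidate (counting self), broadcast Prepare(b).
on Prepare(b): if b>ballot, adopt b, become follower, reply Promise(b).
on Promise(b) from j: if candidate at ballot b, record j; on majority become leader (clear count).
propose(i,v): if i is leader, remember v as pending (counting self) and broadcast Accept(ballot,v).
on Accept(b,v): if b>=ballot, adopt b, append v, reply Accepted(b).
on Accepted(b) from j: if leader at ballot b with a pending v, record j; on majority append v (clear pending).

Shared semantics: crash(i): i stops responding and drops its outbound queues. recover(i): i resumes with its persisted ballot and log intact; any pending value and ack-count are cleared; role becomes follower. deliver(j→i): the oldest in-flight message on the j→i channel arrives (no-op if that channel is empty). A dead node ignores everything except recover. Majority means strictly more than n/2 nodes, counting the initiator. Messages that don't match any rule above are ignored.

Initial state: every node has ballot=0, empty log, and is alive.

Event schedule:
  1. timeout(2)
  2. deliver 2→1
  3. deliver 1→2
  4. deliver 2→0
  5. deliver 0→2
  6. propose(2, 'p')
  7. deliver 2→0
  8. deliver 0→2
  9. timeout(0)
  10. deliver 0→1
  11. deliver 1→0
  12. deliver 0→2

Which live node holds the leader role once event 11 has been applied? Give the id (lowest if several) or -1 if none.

1. timeout(2):  <2:cand b5 ->
2. deliver 2→1:  <1:foll b5 ->
3. deliver 1→2:  <2:lead b5 ->
4. deliver 2→0:  <0:foll b5 ->
5. deliver 0→2:  nop
6. propose(2,'p'):  nop
7. deliver 2→0:  <0:foll b5 p>
8. deliver 0→2:  <2:lead b5 p>
9. timeout(0):  <0:cand b6 p>
10. deliver 0→1:  <1:foll b6 ->
11. deliver 1→0:  <0:lead b6 p>

0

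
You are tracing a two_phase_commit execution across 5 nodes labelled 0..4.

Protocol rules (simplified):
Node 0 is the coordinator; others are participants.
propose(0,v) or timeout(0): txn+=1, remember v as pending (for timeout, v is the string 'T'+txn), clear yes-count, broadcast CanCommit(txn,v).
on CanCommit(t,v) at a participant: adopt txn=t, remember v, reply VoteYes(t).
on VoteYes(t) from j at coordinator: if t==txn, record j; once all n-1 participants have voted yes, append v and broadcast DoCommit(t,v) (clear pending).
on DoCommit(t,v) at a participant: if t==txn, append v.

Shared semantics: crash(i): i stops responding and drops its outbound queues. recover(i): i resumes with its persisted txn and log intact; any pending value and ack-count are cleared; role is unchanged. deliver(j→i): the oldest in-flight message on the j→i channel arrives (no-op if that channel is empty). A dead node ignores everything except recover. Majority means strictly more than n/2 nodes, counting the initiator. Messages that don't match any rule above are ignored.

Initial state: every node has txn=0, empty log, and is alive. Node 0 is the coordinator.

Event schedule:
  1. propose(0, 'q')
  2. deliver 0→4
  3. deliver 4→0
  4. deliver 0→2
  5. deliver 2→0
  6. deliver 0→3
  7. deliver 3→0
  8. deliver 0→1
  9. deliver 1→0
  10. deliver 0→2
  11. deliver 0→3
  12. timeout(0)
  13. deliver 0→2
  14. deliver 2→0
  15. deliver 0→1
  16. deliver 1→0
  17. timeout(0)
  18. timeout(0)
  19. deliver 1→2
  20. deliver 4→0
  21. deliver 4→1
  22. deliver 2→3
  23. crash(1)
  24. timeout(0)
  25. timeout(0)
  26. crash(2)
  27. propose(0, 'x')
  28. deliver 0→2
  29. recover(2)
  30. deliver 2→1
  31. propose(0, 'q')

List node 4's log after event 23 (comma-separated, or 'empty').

empty

step 1 propose(0,'q'): 0={coor,t=1,log=-}
step 2 deliver 0→4: 4={part,t=1,log=-}
step 3 deliver 4→0: —
step 4 deliver 0→2: 2={part,t=1,log=-}
step 5 deliver 2→0: —
step 6 deliver 0→3: 3={part,t=1,log=-}
step 7 deliver 3→0: —
step 8 deliver 0→1: 1={part,t=1,log=-}
step 9 deliver 1→0: 0={coor,t=1,log=q}
step 10 deliver 0→2: 2={part,t=1,log=q}
step 11 deliver 0→3: 3={part,t=1,log=q}
step 12 timeout(0): 0={coor,t=2,log=q}
step 13 deliver 0→2: 2={part,t=2,log=q}
step 14 deliver 2→0: —
step 15 deliver 0→1: 1={part,t=1,log=q}
step 16 deliver 1→0: —
step 17 timeout(0): 0={coor,t=3,log=q}
step 18 timeout(0): 0={coor,t=4,log=q}
step 19 deliver 1→2: —
step 20 deliver 4→0: —
step 21 deliver 4→1: —
step 22 deliver 2→3: —
step 23 crash(1): 1={✗part,t=1,log=q}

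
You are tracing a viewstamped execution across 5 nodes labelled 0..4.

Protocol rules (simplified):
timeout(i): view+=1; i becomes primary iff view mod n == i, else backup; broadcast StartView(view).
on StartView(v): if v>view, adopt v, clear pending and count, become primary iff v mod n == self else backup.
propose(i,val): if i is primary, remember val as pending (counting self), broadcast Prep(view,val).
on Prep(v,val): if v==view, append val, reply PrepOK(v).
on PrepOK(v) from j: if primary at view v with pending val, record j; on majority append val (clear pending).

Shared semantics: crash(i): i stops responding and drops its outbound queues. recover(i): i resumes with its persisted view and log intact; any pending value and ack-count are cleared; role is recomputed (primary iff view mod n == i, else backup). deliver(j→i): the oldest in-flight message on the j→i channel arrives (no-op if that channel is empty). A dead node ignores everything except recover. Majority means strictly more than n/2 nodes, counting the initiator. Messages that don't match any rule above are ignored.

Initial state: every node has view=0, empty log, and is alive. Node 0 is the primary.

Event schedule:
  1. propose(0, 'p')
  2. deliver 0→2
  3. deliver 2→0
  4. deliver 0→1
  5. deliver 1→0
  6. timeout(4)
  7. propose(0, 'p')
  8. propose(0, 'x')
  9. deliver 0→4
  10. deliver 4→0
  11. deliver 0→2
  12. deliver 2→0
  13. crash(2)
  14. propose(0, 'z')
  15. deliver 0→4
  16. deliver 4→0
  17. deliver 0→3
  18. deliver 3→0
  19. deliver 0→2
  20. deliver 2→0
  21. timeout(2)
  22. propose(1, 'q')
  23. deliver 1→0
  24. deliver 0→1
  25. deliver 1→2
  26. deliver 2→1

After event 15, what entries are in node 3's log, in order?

[1] propose(0,'p') → ∅
[2] deliver 0→2 → N2(back v0 [p])
[3] deliver 2→0 → ∅
[4] deliver 0→1 → N1(back v0 [p])
[5] deliver 1→0 → N0(prim v0 [p])
[6] timeout(4) → N4(back v1 [-])
[7] propose(0,'p') → ∅
[8] propose(0,'x') → ∅
[9] deliver 0→4 → ∅
[10] deliver 4→0 → N0(back v1 [p])
[11] deliver 0→2 → N2(back v0 [p,p])
[12] deliver 2→0 → ∅
[13] crash(2) → N2(✗back v0 [p,p])
[14] propose(0,'z') → ∅
[15] deliver 0→4 → ∅

empty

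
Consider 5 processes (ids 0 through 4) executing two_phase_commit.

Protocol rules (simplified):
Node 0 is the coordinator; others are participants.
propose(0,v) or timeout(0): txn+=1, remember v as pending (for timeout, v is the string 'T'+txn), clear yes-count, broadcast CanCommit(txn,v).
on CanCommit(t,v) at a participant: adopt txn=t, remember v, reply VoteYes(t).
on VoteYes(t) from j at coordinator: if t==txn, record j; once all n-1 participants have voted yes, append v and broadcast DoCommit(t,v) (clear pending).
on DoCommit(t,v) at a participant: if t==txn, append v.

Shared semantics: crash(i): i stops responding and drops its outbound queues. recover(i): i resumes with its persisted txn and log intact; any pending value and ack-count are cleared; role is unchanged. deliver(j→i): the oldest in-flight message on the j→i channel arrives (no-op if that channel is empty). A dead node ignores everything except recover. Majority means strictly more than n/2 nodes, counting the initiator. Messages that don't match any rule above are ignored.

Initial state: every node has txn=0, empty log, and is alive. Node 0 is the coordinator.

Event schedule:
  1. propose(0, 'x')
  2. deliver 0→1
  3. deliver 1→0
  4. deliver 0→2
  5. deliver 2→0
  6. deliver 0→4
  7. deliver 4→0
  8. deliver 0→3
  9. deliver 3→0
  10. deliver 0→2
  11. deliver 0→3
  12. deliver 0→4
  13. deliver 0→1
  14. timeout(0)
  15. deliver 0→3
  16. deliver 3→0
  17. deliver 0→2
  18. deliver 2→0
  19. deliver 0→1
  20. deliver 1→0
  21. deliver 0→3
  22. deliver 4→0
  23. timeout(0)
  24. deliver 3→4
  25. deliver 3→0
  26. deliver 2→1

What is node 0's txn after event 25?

3

step 1 propose(0,'x'): 0={coor,t=1,log=-}
step 2 deliver 0→1: 1={part,t=1,log=-}
step 3 deliver 1→0: —
step 4 deliver 0→2: 2={part,t=1,log=-}
step 5 deliver 2→0: —
step 6 deliver 0→4: 4={part,t=1,log=-}
step 7 deliver 4→0: —
step 8 deliver 0→3: 3={part,t=1,log=-}
step 9 deliver 3→0: 0={coor,t=1,log=x}
step 10 deliver 0→2: 2={part,t=1,log=x}
step 11 deliver 0→3: 3={part,t=1,log=x}
step 12 deliver 0→4: 4={part,t=1,log=x}
step 13 deliver 0→1: 1={part,t=1,log=x}
step 14 timeout(0): 0={coor,t=2,log=x}
step 15 deliver 0→3: 3={part,t=2,log=x}
step 16 deliver 3→0: —
step 17 deliver 0→2: 2={part,t=2,log=x}
step 18 deliver 2→0: —
step 19 deliver 0→1: 1={part,t=2,log=x}
step 20 deliver 1→0: —
step 21 deliver 0→3: —
step 22 deliver 4→0: —
step 23 timeout(0): 0={coor,t=3,log=x}
step 24 deliver 3→4: —
step 25 deliver 3→0: —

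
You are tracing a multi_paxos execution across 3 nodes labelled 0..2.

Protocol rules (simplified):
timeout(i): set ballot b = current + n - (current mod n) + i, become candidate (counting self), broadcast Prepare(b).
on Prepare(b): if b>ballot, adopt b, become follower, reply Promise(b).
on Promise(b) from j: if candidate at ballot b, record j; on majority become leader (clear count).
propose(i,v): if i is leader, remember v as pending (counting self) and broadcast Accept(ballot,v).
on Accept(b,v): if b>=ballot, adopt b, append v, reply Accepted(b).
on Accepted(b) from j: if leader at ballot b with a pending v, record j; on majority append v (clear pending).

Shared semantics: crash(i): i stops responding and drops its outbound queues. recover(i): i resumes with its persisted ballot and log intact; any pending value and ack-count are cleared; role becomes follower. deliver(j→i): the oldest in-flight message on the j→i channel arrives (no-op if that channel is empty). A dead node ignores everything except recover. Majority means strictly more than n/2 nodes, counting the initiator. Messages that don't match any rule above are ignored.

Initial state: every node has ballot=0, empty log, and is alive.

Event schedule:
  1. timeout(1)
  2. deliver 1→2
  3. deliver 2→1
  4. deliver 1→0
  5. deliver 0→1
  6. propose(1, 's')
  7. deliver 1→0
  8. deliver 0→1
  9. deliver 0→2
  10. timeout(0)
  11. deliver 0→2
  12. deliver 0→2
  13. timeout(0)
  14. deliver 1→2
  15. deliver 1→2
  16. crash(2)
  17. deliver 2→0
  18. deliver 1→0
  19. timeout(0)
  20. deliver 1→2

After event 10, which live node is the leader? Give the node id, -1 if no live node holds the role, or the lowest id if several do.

1

e1 timeout(1): 1[cand,b=4,-]
e2 deliver 1→2: 2[foll,b=4,-]
e3 deliver 2→1: 1[lead,b=4,-]
e4 deliver 1→0: 0[foll,b=4,-]
e5 deliver 0→1: ·
e6 propose(1,'s'): ·
e7 deliver 1→0: 0[foll,b=4,s]
e8 deliver 0→1: 1[lead,b=4,s]
e9 deliver 0→2: ·
e10 timeout(0): 0[cand,b=6,s]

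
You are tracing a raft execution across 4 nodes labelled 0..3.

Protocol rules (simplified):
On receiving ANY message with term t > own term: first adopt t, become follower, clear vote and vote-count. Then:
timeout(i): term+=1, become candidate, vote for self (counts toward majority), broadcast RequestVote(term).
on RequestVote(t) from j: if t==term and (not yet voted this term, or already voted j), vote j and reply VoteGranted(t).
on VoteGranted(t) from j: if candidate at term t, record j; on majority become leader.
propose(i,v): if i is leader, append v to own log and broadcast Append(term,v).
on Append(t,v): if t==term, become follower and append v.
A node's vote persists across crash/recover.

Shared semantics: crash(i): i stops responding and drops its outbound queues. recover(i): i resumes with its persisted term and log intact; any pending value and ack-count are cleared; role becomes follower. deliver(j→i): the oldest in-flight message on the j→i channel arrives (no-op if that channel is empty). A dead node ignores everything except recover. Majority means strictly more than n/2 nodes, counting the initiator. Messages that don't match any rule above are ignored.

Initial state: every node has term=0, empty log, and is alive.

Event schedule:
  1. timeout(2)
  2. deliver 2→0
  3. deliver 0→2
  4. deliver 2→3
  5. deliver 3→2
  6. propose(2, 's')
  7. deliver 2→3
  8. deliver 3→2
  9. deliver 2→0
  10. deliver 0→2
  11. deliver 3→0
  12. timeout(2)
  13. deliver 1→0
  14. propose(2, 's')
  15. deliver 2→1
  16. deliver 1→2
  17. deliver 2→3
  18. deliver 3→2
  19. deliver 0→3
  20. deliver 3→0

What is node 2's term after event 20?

2

after 1 — timeout(2): n2:cand/t1/[-]
after 2 — deliver 2→0: n0:foll/t1/[-]
after 3 — deliver 0→2: ·
after 4 — deliver 2→3: n3:foll/t1/[-]
after 5 — deliver 3→2: n2:lead/t1/[-]
after 6 — propose(2,'s'): n2:lead/t1/[s]
after 7 — deliver 2→3: n3:foll/t1/[s]
after 8 — deliver 3→2: ·
after 9 — deliver 2→0: n0:foll/t1/[s]
after 10 — deliver 0→2: ·
after 11 — deliver 3→0: ·
after 12 — timeout(2): n2:cand/t2/[s]
after 13 — deliver 1→0: ·
after 14 — propose(2,'s'): ·
after 15 — deliver 2→1: n1:foll/t1/[-]
after 16 — deliver 1→2: ·
after 17 — deliver 2→3: n3:foll/t2/[s]
after 18 — deliver 3→2: ·
after 19 — deliver 0→3: ·
after 20 — deliver 3→0: ·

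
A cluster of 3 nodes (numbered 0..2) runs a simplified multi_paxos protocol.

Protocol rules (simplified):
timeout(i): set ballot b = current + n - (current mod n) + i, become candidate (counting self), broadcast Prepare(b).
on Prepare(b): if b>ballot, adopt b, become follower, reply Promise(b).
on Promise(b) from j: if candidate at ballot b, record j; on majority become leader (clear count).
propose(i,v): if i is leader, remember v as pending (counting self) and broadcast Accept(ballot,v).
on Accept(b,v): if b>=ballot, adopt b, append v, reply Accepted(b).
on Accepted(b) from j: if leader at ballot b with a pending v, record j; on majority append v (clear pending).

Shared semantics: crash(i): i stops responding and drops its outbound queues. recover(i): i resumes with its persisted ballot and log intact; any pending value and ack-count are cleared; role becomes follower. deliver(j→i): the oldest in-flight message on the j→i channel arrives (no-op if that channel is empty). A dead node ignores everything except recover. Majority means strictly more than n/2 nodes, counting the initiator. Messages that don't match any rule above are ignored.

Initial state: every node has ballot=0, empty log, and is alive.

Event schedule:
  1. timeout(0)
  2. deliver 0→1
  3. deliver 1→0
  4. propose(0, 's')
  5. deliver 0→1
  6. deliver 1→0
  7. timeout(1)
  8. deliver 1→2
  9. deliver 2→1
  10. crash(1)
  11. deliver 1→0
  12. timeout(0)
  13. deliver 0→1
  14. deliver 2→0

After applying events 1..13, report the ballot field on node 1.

after 1 — timeout(0): n0:cand/b3/[-]
after 2 — deliver 0→1: n1:foll/b3/[-]
after 3 — deliver 1→0: n0:lead/b3/[-]
after 4 — propose(0,'s'): ·
after 5 — deliver 0→1: n1:foll/b3/[s]
after 6 — deliver 1→0: n0:lead/b3/[s]
after 7 — timeout(1): n1:cand/b7/[s]
after 8 — deliver 1→2: n2:foll/b7/[-]
after 9 — deliver 2→1: n1:lead/b7/[s]
after 10 — crash(1): n1:✗lead/b7/[s]
after 11 — deliver 1→0: ·
after 12 — timeout(0): n0:cand/b6/[s]
after 13 — deliver 0→1: ·

7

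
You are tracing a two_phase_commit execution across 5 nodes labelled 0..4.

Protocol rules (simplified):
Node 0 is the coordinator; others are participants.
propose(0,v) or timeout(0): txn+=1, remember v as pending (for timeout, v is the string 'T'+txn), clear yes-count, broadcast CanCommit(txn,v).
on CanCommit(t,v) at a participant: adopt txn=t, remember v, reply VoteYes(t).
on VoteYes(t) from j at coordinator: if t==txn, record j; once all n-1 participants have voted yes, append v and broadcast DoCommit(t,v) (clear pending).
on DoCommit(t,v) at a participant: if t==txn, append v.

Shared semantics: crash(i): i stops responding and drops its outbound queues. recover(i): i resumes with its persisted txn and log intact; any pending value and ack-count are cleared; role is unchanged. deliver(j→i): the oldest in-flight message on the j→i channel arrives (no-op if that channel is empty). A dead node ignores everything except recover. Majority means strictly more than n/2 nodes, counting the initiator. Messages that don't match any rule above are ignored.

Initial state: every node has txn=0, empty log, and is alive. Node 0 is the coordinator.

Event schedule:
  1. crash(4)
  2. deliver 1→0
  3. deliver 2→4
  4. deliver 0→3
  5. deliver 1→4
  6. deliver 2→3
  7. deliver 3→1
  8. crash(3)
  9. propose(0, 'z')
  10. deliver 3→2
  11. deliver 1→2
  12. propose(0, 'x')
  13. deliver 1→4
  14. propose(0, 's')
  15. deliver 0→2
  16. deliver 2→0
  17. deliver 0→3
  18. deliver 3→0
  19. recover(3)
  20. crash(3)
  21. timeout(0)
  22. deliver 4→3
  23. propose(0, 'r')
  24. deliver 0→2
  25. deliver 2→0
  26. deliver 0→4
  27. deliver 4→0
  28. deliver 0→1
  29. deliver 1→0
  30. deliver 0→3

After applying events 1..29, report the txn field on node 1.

1

after 1 — crash(4): n4:✗part/t0/[-]
after 2 — deliver 1→0: ·
after 3 — deliver 2→4: ·
after 4 — deliver 0→3: ·
after 5 — deliver 1→4: ·
after 6 — deliver 2→3: ·
after 7 — deliver 3→1: ·
after 8 — crash(3): n3:✗part/t0/[-]
after 9 — propose(0,'z'): n0:coor/t1/[-]
after 10 — deliver 3→2: ·
after 11 — deliver 1→2: ·
after 12 — propose(0,'x'): n0:coor/t2/[-]
after 13 — deliver 1→4: ·
after 14 — propose(0,'s'): n0:coor/t3/[-]
after 15 — deliver 0→2: n2:part/t1/[-]
after 16 — deliver 2→0: ·
after 17 — deliver 0→3: ·
after 18 — deliver 3→0: ·
after 19 — recover(3): n3:part/t0/[-]
after 20 — crash(3): n3:✗part/t0/[-]
after 21 — timeout(0): n0:coor/t4/[-]
after 22 — deliver 4→3: ·
after 23 — propose(0,'r'): n0:coor/t5/[-]
after 24 — deliver 0→2: n2:part/t2/[-]
after 25 — deliver 2→0: ·
after 26 — deliver 0→4: ·
after 27 — deliver 4→0: ·
after 28 — deliver 0→1: n1:part/t1/[-]
after 29 — deliver 1→0: ·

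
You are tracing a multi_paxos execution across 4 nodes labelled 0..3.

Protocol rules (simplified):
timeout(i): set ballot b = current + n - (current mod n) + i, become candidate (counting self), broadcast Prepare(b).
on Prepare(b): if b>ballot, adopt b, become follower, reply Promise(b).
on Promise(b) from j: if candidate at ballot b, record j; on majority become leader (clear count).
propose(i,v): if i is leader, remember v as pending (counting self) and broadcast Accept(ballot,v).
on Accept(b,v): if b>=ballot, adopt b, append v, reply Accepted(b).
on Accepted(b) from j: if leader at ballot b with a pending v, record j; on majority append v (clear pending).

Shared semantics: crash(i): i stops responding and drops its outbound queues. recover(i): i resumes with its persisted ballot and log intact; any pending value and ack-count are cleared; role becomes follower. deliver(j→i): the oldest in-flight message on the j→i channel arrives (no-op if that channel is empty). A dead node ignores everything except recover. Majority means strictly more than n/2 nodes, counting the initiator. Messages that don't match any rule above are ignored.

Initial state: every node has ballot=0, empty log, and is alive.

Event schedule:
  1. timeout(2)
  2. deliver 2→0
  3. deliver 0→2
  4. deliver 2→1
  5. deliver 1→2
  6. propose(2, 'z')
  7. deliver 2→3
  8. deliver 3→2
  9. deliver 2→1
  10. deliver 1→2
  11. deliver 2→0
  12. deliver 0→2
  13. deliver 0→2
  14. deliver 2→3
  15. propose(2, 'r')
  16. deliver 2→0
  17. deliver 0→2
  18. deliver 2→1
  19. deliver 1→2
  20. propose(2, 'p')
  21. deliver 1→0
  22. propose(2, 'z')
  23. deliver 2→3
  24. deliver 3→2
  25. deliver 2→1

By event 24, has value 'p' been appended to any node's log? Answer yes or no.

no

e1 timeout(2): 2[cand,b=6,-]
e2 deliver 2→0: 0[foll,b=6,-]
e3 deliver 0→2: ·
e4 deliver 2→1: 1[foll,b=6,-]
e5 deliver 1→2: 2[lead,b=6,-]
e6 propose(2,'z'): ·
e7 deliver 2→3: 3[foll,b=6,-]
e8 deliver 3→2: ·
e9 deliver 2→1: 1[foll,b=6,z]
e10 deliver 1→2: ·
e11 deliver 2→0: 0[foll,b=6,z]
e12 deliver 0→2: 2[lead,b=6,z]
e13 deliver 0→2: ·
e14 deliver 2→3: 3[foll,b=6,z]
e15 propose(2,'r'): ·
e16 deliver 2→0: 0[foll,b=6,z,r]
e17 deliver 0→2: ·
e18 deliver 2→1: 1[foll,b=6,z,r]
e19 deliver 1→2: 2[lead,b=6,z,r]
e20 propose(2,'p'): ·
e21 deliver 1→0: ·
e22 propose(2,'z'): ·
e23 deliver 2→3: 3[foll,b=6,z,r]
e24 deliver 3→2: ·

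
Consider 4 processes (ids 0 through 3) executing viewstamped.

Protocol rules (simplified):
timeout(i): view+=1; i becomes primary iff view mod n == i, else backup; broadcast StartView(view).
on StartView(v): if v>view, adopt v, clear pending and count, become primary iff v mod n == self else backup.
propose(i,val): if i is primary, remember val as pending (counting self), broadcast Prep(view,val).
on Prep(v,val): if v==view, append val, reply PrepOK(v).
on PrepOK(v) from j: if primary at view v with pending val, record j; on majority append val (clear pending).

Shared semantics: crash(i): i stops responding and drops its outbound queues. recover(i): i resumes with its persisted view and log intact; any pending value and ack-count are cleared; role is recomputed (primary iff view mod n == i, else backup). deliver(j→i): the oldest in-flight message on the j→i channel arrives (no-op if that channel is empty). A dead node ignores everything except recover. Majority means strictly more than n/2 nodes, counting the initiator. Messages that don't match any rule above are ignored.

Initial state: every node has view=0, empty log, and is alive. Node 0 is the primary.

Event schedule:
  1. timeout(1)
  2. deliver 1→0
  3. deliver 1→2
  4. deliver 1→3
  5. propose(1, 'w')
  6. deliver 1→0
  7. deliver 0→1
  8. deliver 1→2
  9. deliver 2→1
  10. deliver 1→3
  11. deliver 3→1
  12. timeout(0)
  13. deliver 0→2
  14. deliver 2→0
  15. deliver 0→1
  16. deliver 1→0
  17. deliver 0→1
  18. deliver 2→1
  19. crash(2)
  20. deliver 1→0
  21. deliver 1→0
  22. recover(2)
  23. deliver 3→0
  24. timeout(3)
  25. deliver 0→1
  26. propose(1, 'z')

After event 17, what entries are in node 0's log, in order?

w

step 1 timeout(1): 1={prim,v=1,log=-}
step 2 deliver 1→0: 0={back,v=1,log=-}
step 3 deliver 1→2: 2={back,v=1,log=-}
step 4 deliver 1→3: 3={back,v=1,log=-}
step 5 propose(1,'w'): —
step 6 deliver 1→0: 0={back,v=1,log=w}
step 7 deliver 0→1: —
step 8 deliver 1→2: 2={back,v=1,log=w}
step 9 deliver 2→1: 1={prim,v=1,log=w}
step 10 deliver 1→3: 3={back,v=1,log=w}
step 11 deliver 3→1: —
step 12 timeout(0): 0={back,v=2,log=w}
step 13 deliver 0→2: 2={prim,v=2,log=w}
step 14 deliver 2→0: —
step 15 deliver 0→1: 1={back,v=2,log=w}
step 16 deliver 1→0: —
step 17 deliver 0→1: —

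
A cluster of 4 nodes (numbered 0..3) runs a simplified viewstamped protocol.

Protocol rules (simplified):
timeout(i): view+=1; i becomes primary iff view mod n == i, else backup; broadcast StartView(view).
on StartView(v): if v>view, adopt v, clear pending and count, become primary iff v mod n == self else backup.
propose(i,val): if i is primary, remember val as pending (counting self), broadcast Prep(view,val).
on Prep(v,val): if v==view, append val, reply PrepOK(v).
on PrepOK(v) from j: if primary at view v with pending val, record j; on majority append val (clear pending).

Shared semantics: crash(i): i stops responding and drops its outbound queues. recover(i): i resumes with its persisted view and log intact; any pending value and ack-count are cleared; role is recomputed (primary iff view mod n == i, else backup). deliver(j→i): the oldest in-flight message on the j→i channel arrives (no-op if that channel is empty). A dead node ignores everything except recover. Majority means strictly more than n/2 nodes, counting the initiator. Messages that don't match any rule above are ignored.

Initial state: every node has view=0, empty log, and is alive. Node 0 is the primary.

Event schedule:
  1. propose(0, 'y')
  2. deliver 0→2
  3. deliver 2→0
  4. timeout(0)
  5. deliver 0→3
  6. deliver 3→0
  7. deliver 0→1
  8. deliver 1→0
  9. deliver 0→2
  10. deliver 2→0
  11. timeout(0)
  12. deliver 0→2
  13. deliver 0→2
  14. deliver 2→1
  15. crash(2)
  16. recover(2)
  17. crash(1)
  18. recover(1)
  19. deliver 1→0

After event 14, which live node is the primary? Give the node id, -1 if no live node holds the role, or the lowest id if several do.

1. propose(0,'y'):  nop
2. deliver 0→2:  <2:back v0 y>
3. deliver 2→0:  nop
4. timeout(0):  <0:back v1 ->
5. deliver 0→3:  <3:back v0 y>
6. deliver 3→0:  nop
7. deliver 0→1:  <1:back v0 y>
8. deliver 1→0:  nop
9. deliver 0→2:  <2:back v1 y>
10. deliver 2→0:  nop
11. timeout(0):  <0:back v2 ->
12. deliver 0→2:  <2:prim v2 y>
13. deliver 0→2:  nop
14. deliver 2→1:  nop

2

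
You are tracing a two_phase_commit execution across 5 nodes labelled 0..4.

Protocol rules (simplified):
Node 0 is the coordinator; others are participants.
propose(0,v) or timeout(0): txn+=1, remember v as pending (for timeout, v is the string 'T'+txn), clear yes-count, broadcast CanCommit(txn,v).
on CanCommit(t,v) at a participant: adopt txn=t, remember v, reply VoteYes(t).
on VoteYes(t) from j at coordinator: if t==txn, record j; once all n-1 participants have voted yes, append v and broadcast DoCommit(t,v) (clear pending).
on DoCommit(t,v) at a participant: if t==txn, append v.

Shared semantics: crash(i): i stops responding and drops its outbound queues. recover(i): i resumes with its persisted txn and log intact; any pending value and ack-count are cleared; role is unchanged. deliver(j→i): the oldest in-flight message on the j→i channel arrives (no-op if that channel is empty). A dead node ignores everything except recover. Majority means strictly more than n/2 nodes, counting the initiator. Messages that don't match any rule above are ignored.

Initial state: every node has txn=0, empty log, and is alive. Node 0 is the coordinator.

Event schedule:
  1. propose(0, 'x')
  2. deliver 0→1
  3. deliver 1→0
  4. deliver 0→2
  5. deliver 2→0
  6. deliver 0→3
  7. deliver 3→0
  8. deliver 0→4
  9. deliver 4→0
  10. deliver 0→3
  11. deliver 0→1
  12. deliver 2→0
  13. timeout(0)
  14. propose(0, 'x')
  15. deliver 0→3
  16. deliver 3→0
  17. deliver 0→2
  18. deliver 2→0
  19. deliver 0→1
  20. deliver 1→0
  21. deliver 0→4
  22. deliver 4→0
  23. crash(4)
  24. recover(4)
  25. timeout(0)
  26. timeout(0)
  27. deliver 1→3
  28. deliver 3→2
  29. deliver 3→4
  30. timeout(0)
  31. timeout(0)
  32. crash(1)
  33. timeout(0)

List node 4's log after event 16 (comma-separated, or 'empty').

step 1 propose(0,'x'): 0={coor,t=1,log=-}
step 2 deliver 0→1: 1={part,t=1,log=-}
step 3 deliver 1→0: —
step 4 deliver 0→2: 2={part,t=1,log=-}
step 5 deliver 2→0: —
step 6 deliver 0→3: 3={part,t=1,log=-}
step 7 deliver 3→0: —
step 8 deliver 0→4: 4={part,t=1,log=-}
step 9 deliver 4→0: 0={coor,t=1,log=x}
step 10 deliver 0→3: 3={part,t=1,log=x}
step 11 deliver 0→1: 1={part,t=1,log=x}
step 12 deliver 2→0: —
step 13 timeout(0): 0={coor,t=2,log=x}
step 14 propose(0,'x'): 0={coor,t=3,log=x}
step 15 deliver 0→3: 3={part,t=2,log=x}
step 16 deliver 3→0: —

empty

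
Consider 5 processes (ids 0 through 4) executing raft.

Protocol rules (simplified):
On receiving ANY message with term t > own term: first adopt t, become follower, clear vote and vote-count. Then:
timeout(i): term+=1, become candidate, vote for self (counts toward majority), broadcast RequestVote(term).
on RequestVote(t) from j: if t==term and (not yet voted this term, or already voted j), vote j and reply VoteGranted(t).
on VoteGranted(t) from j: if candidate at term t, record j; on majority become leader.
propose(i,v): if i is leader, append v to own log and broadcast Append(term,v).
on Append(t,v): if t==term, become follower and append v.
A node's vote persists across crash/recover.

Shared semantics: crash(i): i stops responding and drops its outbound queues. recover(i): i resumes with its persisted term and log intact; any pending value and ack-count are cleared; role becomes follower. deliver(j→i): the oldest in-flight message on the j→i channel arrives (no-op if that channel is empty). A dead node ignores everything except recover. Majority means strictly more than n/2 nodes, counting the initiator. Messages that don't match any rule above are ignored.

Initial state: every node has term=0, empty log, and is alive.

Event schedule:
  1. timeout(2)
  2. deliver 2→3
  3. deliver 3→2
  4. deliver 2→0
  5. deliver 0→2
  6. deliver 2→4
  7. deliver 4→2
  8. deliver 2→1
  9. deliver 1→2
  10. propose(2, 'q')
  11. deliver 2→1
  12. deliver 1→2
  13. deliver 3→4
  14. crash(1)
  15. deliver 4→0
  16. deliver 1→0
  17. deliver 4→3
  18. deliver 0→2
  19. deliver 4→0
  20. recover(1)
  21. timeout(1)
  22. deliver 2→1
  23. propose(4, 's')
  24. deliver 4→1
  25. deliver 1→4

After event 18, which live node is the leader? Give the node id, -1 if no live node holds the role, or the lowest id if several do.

2

1. timeout(2):  <2:cand t1 ->
2. deliver 2→3:  <3:foll t1 ->
3. deliver 3→2:  nop
4. deliver 2→0:  <0:foll t1 ->
5. deliver 0→2:  <2:lead t1 ->
6. deliver 2→4:  <4:foll t1 ->
7. deliver 4→2:  nop
8. deliver 2→1:  <1:foll t1 ->
9. deliver 1→2:  nop
10. propose(2,'q'):  <2:lead t1 q>
11. deliver 2→1:  <1:foll t1 q>
12. deliver 1→2:  nop
13. deliver 3→4:  nop
14. crash(1):  <1:✗foll t1 q>
15. deliver 4→0:  nop
16. deliver 1→0:  nop
17. deliver 4→3:  nop
18. deliver 0→2:  nop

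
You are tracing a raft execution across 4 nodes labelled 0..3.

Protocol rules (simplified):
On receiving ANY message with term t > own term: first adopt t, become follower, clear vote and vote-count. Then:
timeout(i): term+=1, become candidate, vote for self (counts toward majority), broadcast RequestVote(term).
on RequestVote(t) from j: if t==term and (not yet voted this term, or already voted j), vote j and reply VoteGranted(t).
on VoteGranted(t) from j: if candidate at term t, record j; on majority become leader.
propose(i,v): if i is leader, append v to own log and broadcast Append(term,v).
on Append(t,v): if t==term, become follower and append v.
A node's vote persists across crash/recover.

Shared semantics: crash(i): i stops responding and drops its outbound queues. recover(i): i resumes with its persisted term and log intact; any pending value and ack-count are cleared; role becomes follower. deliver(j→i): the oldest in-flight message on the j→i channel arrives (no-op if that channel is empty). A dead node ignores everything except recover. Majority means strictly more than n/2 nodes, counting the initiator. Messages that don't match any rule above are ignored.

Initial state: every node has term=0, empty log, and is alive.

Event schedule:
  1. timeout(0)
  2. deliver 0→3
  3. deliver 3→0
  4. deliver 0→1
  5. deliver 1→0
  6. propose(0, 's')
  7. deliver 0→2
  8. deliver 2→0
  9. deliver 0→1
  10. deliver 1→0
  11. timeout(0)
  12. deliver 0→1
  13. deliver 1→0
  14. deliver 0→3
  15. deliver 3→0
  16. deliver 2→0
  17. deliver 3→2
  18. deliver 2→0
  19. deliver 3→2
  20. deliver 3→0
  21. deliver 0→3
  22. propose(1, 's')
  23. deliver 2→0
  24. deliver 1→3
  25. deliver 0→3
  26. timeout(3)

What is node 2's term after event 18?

1. timeout(0):  <0:cand t1 ->
2. deliver 0→3:  <3:foll t1 ->
3. deliver 3→0:  nop
4. deliver 0→1:  <1:foll t1 ->
5. deliver 1→0:  <0:lead t1 ->
6. propose(0,'s'):  <0:lead t1 s>
7. deliver 0→2:  <2:foll t1 ->
8. deliver 2→0:  nop
9. deliver 0→1:  <1:foll t1 s>
10. deliver 1→0:  nop
11. timeout(0):  <0:cand t2 s>
12. deliver 0→1:  <1:foll t2 s>
13. deliver 1→0:  nop
14. deliver 0→3:  <3:foll t1 s>
15. deliver 3→0:  nop
16. deliver 2→0:  nop
17. deliver 3→2:  nop
18. deliver 2→0:  nop

1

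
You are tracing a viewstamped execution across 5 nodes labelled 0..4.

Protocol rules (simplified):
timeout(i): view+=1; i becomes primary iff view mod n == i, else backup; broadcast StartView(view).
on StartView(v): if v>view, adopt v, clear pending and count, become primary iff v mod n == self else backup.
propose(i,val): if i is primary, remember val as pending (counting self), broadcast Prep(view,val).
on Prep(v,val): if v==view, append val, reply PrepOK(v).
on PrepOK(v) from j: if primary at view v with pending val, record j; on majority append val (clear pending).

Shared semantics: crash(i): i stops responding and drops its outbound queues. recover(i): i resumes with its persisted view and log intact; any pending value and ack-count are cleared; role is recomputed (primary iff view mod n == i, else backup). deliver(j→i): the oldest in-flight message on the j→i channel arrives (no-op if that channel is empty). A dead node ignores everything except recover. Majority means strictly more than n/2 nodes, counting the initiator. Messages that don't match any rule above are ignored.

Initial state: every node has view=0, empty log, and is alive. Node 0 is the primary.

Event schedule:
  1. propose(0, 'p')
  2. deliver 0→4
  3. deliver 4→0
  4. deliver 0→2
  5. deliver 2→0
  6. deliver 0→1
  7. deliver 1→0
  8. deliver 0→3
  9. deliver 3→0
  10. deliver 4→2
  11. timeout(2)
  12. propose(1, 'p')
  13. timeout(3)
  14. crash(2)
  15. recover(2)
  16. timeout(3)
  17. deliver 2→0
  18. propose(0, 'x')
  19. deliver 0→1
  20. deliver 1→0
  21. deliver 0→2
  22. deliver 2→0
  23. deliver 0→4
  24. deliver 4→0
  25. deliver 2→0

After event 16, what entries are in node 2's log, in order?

1. propose(0,'p'):  nop
2. deliver 0→4:  <4:back v0 p>
3. deliver 4→0:  nop
4. deliver 0→2:  <2:back v0 p>
5. deliver 2→0:  <0:prim v0 p>
6. deliver 0→1:  <1:back v0 p>
7. deliver 1→0:  nop
8. deliver 0→3:  <3:back v0 p>
9. deliver 3→0:  nop
10. deliver 4→2:  nop
11. timeout(2):  <2:back v1 p>
12. propose(1,'p'):  nop
13. timeout(3):  <3:back v1 p>
14. crash(2):  <2:✗back v1 p>
15. recover(2):  <2:back v1 p>
16. timeout(3):  <3:back v2 p>

p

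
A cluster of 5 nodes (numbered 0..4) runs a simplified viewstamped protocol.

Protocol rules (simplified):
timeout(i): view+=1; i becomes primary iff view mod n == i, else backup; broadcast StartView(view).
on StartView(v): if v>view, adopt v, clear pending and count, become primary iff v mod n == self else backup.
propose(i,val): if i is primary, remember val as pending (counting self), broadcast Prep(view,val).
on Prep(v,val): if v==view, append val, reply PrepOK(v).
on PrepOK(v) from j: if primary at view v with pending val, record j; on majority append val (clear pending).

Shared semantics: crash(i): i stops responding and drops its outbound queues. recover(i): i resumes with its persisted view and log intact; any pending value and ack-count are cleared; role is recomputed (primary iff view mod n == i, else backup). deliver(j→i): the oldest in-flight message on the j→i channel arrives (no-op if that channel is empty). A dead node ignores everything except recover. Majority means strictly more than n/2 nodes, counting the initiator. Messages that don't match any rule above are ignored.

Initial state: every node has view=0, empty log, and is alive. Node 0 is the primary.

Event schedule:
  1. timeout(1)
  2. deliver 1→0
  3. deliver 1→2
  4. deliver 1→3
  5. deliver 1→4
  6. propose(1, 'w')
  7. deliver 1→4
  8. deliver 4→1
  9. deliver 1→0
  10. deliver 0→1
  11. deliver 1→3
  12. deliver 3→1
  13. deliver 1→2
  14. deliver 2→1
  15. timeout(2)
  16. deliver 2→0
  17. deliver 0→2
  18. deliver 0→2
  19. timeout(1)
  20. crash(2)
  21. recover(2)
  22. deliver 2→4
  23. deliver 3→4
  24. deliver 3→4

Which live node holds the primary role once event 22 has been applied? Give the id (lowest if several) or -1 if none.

2

e1 timeout(1): 1[prim,v=1,-]
e2 deliver 1→0: 0[back,v=1,-]
e3 deliver 1→2: 2[back,v=1,-]
e4 deliver 1→3: 3[back,v=1,-]
e5 deliver 1→4: 4[back,v=1,-]
e6 propose(1,'w'): ·
e7 deliver 1→4: 4[back,v=1,w]
e8 deliver 4→1: ·
e9 deliver 1→0: 0[back,v=1,w]
e10 deliver 0→1: 1[prim,v=1,w]
e11 deliver 1→3: 3[back,v=1,w]
e12 deliver 3→1: ·
e13 deliver 1→2: 2[back,v=1,w]
e14 deliver 2→1: ·
e15 timeout(2): 2[prim,v=2,w]
e16 deliver 2→0: 0[back,v=2,w]
e17 deliver 0→2: ·
e18 deliver 0→2: ·
e19 timeout(1): 1[back,v=2,w]
e20 crash(2): 2[✗prim,v=2,w]
e21 recover(2): 2[prim,v=2,w]
e22 deliver 2→4: ·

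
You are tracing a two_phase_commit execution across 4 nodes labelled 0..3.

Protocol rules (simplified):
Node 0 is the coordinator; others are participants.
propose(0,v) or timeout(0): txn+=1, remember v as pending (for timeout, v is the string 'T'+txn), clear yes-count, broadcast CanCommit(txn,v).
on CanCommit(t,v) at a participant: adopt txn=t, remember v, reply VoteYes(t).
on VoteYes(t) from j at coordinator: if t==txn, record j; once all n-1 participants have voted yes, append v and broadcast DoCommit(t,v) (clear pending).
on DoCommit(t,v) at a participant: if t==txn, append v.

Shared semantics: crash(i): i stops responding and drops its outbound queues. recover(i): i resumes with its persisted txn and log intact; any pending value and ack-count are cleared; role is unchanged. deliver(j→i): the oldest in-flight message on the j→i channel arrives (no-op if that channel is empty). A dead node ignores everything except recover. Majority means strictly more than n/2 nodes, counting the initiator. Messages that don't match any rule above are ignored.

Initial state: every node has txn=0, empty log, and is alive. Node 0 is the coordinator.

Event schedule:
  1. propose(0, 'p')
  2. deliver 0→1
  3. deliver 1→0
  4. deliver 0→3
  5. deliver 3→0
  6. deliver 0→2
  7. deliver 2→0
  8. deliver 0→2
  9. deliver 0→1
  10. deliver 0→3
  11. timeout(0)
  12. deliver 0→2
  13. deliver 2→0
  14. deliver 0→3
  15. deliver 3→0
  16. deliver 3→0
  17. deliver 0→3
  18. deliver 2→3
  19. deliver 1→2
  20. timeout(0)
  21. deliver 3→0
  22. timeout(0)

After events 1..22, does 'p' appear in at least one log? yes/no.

yes

[1] propose(0,'p') → N0(coor t1 [-])
[2] deliver 0→1 → N1(part t1 [-])
[3] deliver 1→0 → ∅
[4] deliver 0→3 → N3(part t1 [-])
[5] deliver 3→0 → ∅
[6] deliver 0→2 → N2(part t1 [-])
[7] deliver 2→0 → N0(coor t1 [p])
[8] deliver 0→2 → N2(part t1 [p])
[9] deliver 0→1 → N1(part t1 [p])
[10] deliver 0→3 → N3(part t1 [p])
[11] timeout(0) → N0(coor t2 [p])
[12] deliver 0→2 → N2(part t2 [p])
[13] deliver 2→0 → ∅
[14] deliver 0→3 → N3(part t2 [p])
[15] deliver 3→0 → ∅
[16] deliver 3→0 → ∅
[17] deliver 0→3 → ∅
[18] deliver 2→3 → ∅
[19] deliver 1→2 → ∅
[20] timeout(0) → N0(coor t3 [p])
[21] deliver 3→0 → ∅
[22] timeout(0) → N0(coor t4 [p])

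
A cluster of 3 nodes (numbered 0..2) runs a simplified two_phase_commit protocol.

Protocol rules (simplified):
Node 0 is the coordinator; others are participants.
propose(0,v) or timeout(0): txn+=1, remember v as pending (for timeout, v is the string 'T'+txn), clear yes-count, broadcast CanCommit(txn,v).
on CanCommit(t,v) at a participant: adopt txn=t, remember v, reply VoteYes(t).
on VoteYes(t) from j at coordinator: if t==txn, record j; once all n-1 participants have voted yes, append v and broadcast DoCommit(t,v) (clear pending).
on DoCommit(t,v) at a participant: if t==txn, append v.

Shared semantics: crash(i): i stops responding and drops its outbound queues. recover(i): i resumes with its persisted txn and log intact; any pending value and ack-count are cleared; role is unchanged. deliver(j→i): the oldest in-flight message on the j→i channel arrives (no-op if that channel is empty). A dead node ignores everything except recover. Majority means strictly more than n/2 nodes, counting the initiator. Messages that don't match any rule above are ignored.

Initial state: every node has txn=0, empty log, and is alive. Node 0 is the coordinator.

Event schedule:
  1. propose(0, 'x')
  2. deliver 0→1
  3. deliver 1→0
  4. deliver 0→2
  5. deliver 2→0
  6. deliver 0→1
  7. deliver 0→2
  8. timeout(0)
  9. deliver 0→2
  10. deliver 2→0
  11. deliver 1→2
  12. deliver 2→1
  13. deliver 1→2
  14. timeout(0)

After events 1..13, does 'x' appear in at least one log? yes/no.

[1] propose(0,'x') → N0(coor t1 [-])
[2] deliver 0→1 → N1(part t1 [-])
[3] deliver 1→0 → ∅
[4] deliver 0→2 → N2(part t1 [-])
[5] deliver 2→0 → N0(coor t1 [x])
[6] deliver 0→1 → N1(part t1 [x])
[7] deliver 0→2 → N2(part t1 [x])
[8] timeout(0) → N0(coor t2 [x])
[9] deliver 0→2 → N2(part t2 [x])
[10] deliver 2→0 → ∅
[11] deliver 1→2 → ∅
[12] deliver 2→1 → ∅
[13] deliver 1→2 → ∅

yes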